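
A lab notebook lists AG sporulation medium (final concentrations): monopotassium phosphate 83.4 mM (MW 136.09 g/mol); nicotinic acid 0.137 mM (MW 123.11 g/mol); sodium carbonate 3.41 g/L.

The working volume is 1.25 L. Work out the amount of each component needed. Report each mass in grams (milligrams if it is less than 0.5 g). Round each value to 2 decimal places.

Scale factor relative to 1 L: 1.25.
monopotassium phosphate: 83.4 mmol/L × 136.09 g/mol × 1.25 L ÷ 1000 = 14.19 g
nicotinic acid: 0.137 mmol/L × 123.11 mg/mmol × 1.25 L = 21.08 mg
sodium carbonate: 3.41 g/L × 1.25 L = 4.26 g

monopotassium phosphate 14.19 g; nicotinic acid 21.08 mg; sodium carbonate 4.26 g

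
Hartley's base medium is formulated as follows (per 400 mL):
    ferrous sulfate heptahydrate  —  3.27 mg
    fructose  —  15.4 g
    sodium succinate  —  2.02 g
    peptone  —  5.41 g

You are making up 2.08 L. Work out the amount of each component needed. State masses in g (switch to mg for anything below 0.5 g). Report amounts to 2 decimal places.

ferrous sulfate heptahydrate 17.00 mg; fructose 80.08 g; sodium succinate 10.50 g; peptone 28.13 g

Scale factor = 2080 mL / 400 mL = 5.2.
ferrous sulfate heptahydrate: 3.27 mg × (2080 mL / 400 mL) = 17.00 mg
fructose: 15.4 g × (2080 mL / 400 mL) = 80.08 g
sodium succinate: 2.02 g × (2080 mL / 400 mL) = 10.50 g
peptone: 5.41 g × (2080 mL / 400 mL) = 28.13 g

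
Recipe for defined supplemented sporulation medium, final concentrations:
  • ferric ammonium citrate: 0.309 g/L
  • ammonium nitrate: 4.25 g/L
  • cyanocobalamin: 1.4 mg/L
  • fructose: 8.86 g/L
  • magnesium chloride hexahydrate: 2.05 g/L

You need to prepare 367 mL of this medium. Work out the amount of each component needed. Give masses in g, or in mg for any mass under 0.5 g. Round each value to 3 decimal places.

ferric ammonium citrate 113.403 mg; ammonium nitrate 1.560 g; cyanocobalamin 0.514 mg; fructose 3.252 g; magnesium chloride hexahydrate 0.752 g

Target volume = 367 mL = 0.367 L.
ferric ammonium citrate: 0.309 g/L × 0.367 L = 0.113403 g = 113.403 mg
ammonium nitrate: 4.25 g/L × 0.367 L = 1.560 g
cyanocobalamin: 1.4 mg/L × 0.367 L = 0.514 mg
fructose: 8.86 g/L × 0.367 L = 3.252 g
magnesium chloride hexahydrate: 2.05 g/L × 0.367 L = 0.752 g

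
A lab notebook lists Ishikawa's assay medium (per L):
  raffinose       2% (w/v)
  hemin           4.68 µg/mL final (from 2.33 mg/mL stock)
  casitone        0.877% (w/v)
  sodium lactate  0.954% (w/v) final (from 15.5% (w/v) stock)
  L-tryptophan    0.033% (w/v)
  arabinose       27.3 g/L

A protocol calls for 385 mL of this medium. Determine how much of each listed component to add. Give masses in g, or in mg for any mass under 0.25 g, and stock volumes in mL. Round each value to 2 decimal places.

raffinose 7.70 g; hemin 0.77 mL; casitone 3.38 g; sodium lactate 23.70 mL; L-tryptophan 127.05 mg; arabinose 10.51 g

Working volume: 385 mL = 0.385 L.
raffinose: 2 g per 100 mL × 385 mL ÷ 100 = 7.70 g
hemin: C1V1 = C2V2 → 4.68 µg/mL × 385 mL ÷ 2330 µg/mL = 0.77 mL
casitone: 0.877 g per 100 mL × 385 mL ÷ 100 = 3.38 g
sodium lactate: dilute stock: 0.954% ÷ 15.5% × 385 mL = 23.70 mL
L-tryptophan: 0.033% w/v = 0.33 g/L → 0.33 × 0.385 L = 0.12705 g = 127.05 mg
arabinose: 27.3 g/L × 0.385 L = 10.51 g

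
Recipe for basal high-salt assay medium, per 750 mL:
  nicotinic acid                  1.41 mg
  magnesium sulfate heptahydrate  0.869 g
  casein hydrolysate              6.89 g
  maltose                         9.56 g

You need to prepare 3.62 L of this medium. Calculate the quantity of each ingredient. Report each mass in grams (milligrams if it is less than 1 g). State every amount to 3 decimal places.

nicotinic acid 6.806 mg; magnesium sulfate heptahydrate 4.194 g; casein hydrolysate 33.256 g; maltose 46.143 g

Ratio of target to recipe volume: 3620 / 750 = 4.82667.
nicotinic acid: 1.41 mg × (3620 mL / 750 mL) = 6.806 mg
magnesium sulfate heptahydrate: 0.869 g × (3620 mL / 750 mL) = 4.194 g
casein hydrolysate: 6.89 g × (3620 mL / 750 mL) = 33.256 g
maltose: 9.56 g × (3620 mL / 750 mL) = 46.143 g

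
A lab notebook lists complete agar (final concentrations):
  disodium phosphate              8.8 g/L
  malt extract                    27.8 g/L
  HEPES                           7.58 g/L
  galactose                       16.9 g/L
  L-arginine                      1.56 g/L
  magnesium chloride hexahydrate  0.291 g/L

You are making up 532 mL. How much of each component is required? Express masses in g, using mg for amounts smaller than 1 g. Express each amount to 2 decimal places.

Working volume: 532 mL = 0.532 L.
disodium phosphate: 8.8 g/L × 0.532 L = 4.68 g
malt extract: 27.8 g/L × 0.532 L = 14.79 g
HEPES: 7.58 g/L × 0.532 L = 4.03 g
galactose: 16.9 g/L × 0.532 L = 8.99 g
L-arginine: 1.56 g/L × 0.532 L = 0.82992 g = 829.92 mg
magnesium chloride hexahydrate: 0.291 g/L × 0.532 L = 0.154812 g = 154.81 mg

disodium phosphate 4.68 g; malt extract 14.79 g; HEPES 4.03 g; galactose 8.99 g; L-arginine 829.92 mg; magnesium chloride hexahydrate 154.81 mg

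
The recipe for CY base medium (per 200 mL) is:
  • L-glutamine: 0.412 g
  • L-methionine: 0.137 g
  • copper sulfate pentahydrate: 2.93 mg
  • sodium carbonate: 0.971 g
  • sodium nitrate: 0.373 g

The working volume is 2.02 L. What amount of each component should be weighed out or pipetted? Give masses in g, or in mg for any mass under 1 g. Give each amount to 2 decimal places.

Scale factor = 2020 mL / 200 mL = 10.1.
L-glutamine: 0.412 g × (2020 mL / 200 mL) = 4.16 g
L-methionine: 0.137 g × (2020 mL / 200 mL) = 1.38 g
copper sulfate pentahydrate: 2.93 mg × (2020 mL / 200 mL) = 29.59 mg
sodium carbonate: 0.971 g × (2020 mL / 200 mL) = 9.81 g
sodium nitrate: 0.373 g × (2020 mL / 200 mL) = 3.77 g

L-glutamine 4.16 g; L-methionine 1.38 g; copper sulfate pentahydrate 29.59 mg; sodium carbonate 9.81 g; sodium nitrate 3.77 g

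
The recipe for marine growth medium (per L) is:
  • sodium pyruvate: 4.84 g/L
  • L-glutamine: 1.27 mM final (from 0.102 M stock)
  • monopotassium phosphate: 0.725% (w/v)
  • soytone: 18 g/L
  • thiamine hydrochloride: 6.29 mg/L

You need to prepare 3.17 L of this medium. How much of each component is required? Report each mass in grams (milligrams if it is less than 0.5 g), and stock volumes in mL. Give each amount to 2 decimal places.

sodium pyruvate 15.34 g; L-glutamine 39.47 mL; monopotassium phosphate 22.98 g; soytone 57.06 g; thiamine hydrochloride 19.94 mg

Scale factor relative to 1 L: 3.17.
sodium pyruvate: 4.84 g/L × 3.17 L = 15.34 g
L-glutamine: C1V1 = C2V2 → 1.27 mM × 3170 mL ÷ 102 mM = 39.47 mL
monopotassium phosphate: 0.725% w/v = 7.25 g/L → 7.25 × 3.17 L = 22.98 g
soytone: 18 g/L × 3.17 L = 57.06 g
thiamine hydrochloride: 6.29 mg/L × 3.17 L = 19.94 mg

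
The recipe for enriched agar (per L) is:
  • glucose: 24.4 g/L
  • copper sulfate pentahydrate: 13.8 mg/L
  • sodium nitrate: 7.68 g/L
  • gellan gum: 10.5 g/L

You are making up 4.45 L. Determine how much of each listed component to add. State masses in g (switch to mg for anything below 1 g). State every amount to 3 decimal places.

Working volume: 4.45 L.
glucose: 24.4 g/L × 4.45 L = 108.580 g
copper sulfate pentahydrate: 13.8 mg/L × 4.45 L = 61.410 mg
sodium nitrate: 7.68 g/L × 4.45 L = 34.176 g
gellan gum: 10.5 g/L × 4.45 L = 46.725 g

glucose 108.580 g; copper sulfate pentahydrate 61.410 mg; sodium nitrate 34.176 g; gellan gum 46.725 g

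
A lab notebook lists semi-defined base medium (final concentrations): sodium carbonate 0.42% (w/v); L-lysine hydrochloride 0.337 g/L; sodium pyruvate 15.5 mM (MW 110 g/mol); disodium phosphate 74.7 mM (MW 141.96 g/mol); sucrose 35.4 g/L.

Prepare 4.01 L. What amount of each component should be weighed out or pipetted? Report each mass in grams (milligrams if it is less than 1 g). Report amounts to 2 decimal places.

Working volume: 4.01 L.
sodium carbonate: 0.42 g per 100 mL × 4010 mL ÷ 100 = 16.84 g
L-lysine hydrochloride: 0.337 g/L × 4.01 L = 1.35 g
sodium pyruvate: 15.5 mmol/L × 110 g/mol × 4.01 L ÷ 1000 = 6.84 g
disodium phosphate: 74.7 mmol/L × 141.96 g/mol × 4.01 L ÷ 1000 = 42.52 g
sucrose: 35.4 g/L × 4.01 L = 141.95 g

sodium carbonate 16.84 g; L-lysine hydrochloride 1.35 g; sodium pyruvate 6.84 g; disodium phosphate 42.52 g; sucrose 141.95 g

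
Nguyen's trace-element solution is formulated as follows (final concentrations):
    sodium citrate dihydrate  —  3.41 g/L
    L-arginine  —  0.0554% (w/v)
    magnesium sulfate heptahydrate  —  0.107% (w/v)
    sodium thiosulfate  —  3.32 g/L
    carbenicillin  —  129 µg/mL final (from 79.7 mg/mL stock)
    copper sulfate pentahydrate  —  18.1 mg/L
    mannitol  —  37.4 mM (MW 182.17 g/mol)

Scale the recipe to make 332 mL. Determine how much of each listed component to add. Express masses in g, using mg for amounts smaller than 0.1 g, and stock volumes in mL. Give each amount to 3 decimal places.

sodium citrate dihydrate 1.132 g; L-arginine 0.184 g; magnesium sulfate heptahydrate 0.355 g; sodium thiosulfate 1.102 g; carbenicillin 0.537 mL; copper sulfate pentahydrate 6.009 mg; mannitol 2.262 g

Target volume = 332 mL = 0.332 L.
sodium citrate dihydrate: 3.41 g/L × 0.332 L = 1.132 g
L-arginine: 0.0554% w/v = 0.554 g/L → 0.554 × 0.332 L = 0.184 g
magnesium sulfate heptahydrate: 0.107 g per 100 mL × 332 mL ÷ 100 = 0.355 g
sodium thiosulfate: 3.32 g/L × 0.332 L = 1.102 g
carbenicillin: dilute stock: 129 µg/mL × 332 mL ÷ 79700 µg/mL = 0.537 mL
copper sulfate pentahydrate: 18.1 mg/L × 0.332 L = 6.009 mg
mannitol: 37.4 mmol/L × 182.17 g/mol × 0.332 L ÷ 1000 = 2.262 g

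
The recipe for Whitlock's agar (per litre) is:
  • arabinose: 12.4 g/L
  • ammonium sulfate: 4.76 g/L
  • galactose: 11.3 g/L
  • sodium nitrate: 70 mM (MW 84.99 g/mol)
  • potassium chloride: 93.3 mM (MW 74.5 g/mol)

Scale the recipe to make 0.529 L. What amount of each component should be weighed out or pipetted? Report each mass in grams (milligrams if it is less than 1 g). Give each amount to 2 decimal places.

Scale factor relative to 1 L: 0.529.
arabinose: 12.4 g/L × 0.529 L = 6.56 g
ammonium sulfate: 4.76 g/L × 0.529 L = 2.52 g
galactose: 11.3 g/L × 0.529 L = 5.98 g
sodium nitrate: 70 mmol/L × 84.99 g/mol × 0.529 L ÷ 1000 = 3.15 g
potassium chloride: 93.3 mmol/L × 74.5 g/mol × 0.529 L ÷ 1000 = 3.68 g

arabinose 6.56 g; ammonium sulfate 2.52 g; galactose 5.98 g; sodium nitrate 3.15 g; potassium chloride 3.68 g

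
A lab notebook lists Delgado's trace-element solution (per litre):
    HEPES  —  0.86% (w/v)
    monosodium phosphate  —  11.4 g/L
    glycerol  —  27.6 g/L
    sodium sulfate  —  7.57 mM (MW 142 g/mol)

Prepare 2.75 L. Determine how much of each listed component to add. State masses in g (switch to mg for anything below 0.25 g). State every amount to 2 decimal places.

Working volume: 2.75 L.
HEPES: 0.86 g per 100 mL × 2750 mL ÷ 100 = 23.65 g
monosodium phosphate: 11.4 g/L × 2.75 L = 31.35 g
glycerol: 27.6 g/L × 2.75 L = 75.90 g
sodium sulfate: 7.57 mmol/L × 142 g/mol × 2.75 L ÷ 1000 = 2.96 g

HEPES 23.65 g; monosodium phosphate 31.35 g; glycerol 75.90 g; sodium sulfate 2.96 g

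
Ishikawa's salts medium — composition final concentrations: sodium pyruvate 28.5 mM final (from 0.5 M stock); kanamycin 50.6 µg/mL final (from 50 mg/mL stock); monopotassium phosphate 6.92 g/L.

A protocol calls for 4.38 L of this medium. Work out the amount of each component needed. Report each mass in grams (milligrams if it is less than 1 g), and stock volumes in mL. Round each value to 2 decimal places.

Scale factor relative to 1 L: 4.38.
sodium pyruvate: C1V1 = C2V2 → 28.5 mM × 4380 mL ÷ 500 mM = 249.66 mL
kanamycin: dilute stock: 50.6 µg/mL × 4380 mL ÷ 50000 µg/mL = 4.43 mL
monopotassium phosphate: 6.92 g/L × 4.38 L = 30.31 g

sodium pyruvate 249.66 mL; kanamycin 4.43 mL; monopotassium phosphate 30.31 g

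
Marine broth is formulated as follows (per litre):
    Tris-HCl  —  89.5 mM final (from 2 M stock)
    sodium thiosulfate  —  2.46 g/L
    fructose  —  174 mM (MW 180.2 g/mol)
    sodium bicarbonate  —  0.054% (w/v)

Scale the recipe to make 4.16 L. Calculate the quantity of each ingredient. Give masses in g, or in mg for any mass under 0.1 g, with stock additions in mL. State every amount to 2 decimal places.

Scale factor relative to 1 L: 4.16.
Tris-HCl: dilute stock: 89.5 mM × 4160 mL ÷ 2000 mM = 186.16 mL
sodium thiosulfate: 2.46 g/L × 4.16 L = 10.23 g
fructose: 174 mmol/L × 180.2 g/mol × 4.16 L ÷ 1000 = 130.44 g
sodium bicarbonate: 0.054% w/v = 0.54 g/L → 0.54 × 4.16 L = 2.25 g

Tris-HCl 186.16 mL; sodium thiosulfate 10.23 g; fructose 130.44 g; sodium bicarbonate 2.25 g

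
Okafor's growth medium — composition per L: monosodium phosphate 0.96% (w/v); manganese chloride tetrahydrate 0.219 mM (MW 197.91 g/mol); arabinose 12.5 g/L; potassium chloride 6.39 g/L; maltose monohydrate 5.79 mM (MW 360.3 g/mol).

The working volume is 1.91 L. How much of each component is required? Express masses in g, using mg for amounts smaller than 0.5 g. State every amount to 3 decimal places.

Working volume: 1.91 L.
monosodium phosphate: 0.96% w/v = 9.6 g/L → 9.6 × 1.91 L = 18.336 g
manganese chloride tetrahydrate: 0.219 mmol/L × 197.91 mg/mmol × 1.91 L = 82.784 mg
arabinose: 12.5 g/L × 1.91 L = 23.875 g
potassium chloride: 6.39 g/L × 1.91 L = 12.205 g
maltose monohydrate: 5.79 mmol/L × 360.3 g/mol × 1.91 L ÷ 1000 = 3.985 g

monosodium phosphate 18.336 g; manganese chloride tetrahydrate 82.784 mg; arabinose 23.875 g; potassium chloride 12.205 g; maltose monohydrate 3.985 g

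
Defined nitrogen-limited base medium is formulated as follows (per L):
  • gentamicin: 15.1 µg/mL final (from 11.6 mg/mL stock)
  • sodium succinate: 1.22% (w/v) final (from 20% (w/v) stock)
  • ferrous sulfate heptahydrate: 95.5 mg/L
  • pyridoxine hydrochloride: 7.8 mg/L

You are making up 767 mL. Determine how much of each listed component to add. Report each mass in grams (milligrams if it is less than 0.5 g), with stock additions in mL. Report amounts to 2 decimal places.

Target volume = 767 mL = 0.767 L.
gentamicin: C1V1 = C2V2 → 15.1 µg/mL × 767 mL ÷ 11600 µg/mL = 1.00 mL
sodium succinate: V = C2·V2/C1 = 1.22% ÷ 20% × 767 mL = 46.79 mL
ferrous sulfate heptahydrate: 95.5 mg/L × 0.767 L = 73.25 mg
pyridoxine hydrochloride: 7.8 mg/L × 0.767 L = 5.98 mg

gentamicin 1.00 mL; sodium succinate 46.79 mL; ferrous sulfate heptahydrate 73.25 mg; pyridoxine hydrochloride 5.98 mg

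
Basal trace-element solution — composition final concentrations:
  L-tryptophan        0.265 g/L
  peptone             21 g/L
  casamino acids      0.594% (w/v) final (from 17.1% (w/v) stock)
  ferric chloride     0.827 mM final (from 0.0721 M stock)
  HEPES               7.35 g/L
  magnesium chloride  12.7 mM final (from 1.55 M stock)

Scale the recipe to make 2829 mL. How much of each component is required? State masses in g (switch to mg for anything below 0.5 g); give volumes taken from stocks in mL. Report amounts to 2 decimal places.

L-tryptophan 0.75 g; peptone 59.41 g; casamino acids 98.27 mL; ferric chloride 32.45 mL; HEPES 20.79 g; magnesium chloride 23.18 mL

Target volume = 2829 mL = 2.829 L.
L-tryptophan: 0.265 g/L × 2.829 L = 0.75 g
peptone: 21 g/L × 2.829 L = 59.41 g
casamino acids: dilute stock: 0.594% ÷ 17.1% × 2829 mL = 98.27 mL
ferric chloride: dilute stock: 0.827 mM × 2829 mL ÷ 72.1 mM = 32.45 mL
HEPES: 7.35 g/L × 2.829 L = 20.79 g
magnesium chloride: dilute stock: 12.7 mM × 2829 mL ÷ 1550 mM = 23.18 mL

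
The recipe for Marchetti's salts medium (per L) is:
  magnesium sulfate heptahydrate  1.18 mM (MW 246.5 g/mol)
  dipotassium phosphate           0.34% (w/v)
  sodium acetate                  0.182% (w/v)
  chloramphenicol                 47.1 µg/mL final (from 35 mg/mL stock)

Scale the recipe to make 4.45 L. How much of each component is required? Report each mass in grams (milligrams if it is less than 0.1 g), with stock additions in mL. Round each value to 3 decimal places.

Scale factor relative to 1 L: 4.45.
magnesium sulfate heptahydrate: 1.18 mmol/L × 246.5 g/mol × 4.45 L ÷ 1000 = 1.294 g
dipotassium phosphate: 0.34% w/v = 3.4 g/L → 3.4 × 4.45 L = 15.130 g
sodium acetate: 0.182% w/v = 1.82 g/L → 1.82 × 4.45 L = 8.099 g
chloramphenicol: dilute stock: 47.1 µg/mL × 4450 mL ÷ 35000 µg/mL = 5.988 mL

magnesium sulfate heptahydrate 1.294 g; dipotassium phosphate 15.130 g; sodium acetate 8.099 g; chloramphenicol 5.988 mL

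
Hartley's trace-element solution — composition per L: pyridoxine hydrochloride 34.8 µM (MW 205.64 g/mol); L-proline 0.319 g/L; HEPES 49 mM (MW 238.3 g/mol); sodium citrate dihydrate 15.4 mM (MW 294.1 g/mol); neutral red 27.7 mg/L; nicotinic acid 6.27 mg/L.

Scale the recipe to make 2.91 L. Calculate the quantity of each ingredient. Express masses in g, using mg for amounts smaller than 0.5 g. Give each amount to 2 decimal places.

Scale factor relative to 1 L: 2.91.
pyridoxine hydrochloride: 34.8 µmol/L × 205.64 g/mol × 2.91 L ÷ 1000 = 20.82 mg
L-proline: 0.319 g/L × 2.91 L = 0.93 g
HEPES: 49 mmol/L × 238.3 g/mol × 2.91 L ÷ 1000 = 33.98 g
sodium citrate dihydrate: 15.4 mmol/L × 294.1 g/mol × 2.91 L ÷ 1000 = 13.18 g
neutral red: 27.7 mg/L × 2.91 L = 80.61 mg
nicotinic acid: 6.27 mg/L × 2.91 L = 18.25 mg

pyridoxine hydrochloride 20.82 mg; L-proline 0.93 g; HEPES 33.98 g; sodium citrate dihydrate 13.18 g; neutral red 80.61 mg; nicotinic acid 18.25 mg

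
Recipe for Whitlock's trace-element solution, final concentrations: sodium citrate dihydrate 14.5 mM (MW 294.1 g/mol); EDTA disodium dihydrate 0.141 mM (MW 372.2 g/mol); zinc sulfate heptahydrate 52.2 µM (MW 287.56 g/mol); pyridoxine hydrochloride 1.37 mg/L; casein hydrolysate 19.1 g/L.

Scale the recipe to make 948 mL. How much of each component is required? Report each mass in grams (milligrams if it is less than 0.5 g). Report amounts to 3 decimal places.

sodium citrate dihydrate 4.043 g; EDTA disodium dihydrate 49.751 mg; zinc sulfate heptahydrate 14.230 mg; pyridoxine hydrochloride 1.299 mg; casein hydrolysate 18.107 g

Target volume = 948 mL = 0.948 L.
sodium citrate dihydrate: 14.5 mmol/L × 294.1 g/mol × 0.948 L ÷ 1000 = 4.043 g
EDTA disodium dihydrate: 0.141 mmol/L × 372.2 mg/mmol × 0.948 L = 49.751 mg
zinc sulfate heptahydrate: 52.2 µmol/L × 287.56 g/mol × 0.948 L ÷ 1000 = 14.230 mg
pyridoxine hydrochloride: 1.37 mg/L × 0.948 L = 1.299 mg
casein hydrolysate: 19.1 g/L × 0.948 L = 18.107 g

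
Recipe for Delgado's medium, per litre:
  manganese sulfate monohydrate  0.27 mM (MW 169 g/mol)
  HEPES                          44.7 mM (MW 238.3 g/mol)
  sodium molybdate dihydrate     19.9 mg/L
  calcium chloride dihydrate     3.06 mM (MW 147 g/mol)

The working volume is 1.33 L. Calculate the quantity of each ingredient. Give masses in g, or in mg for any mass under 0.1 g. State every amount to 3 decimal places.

Scale factor relative to 1 L: 1.33.
manganese sulfate monohydrate: 0.27 mmol/L × 169 mg/mmol × 1.33 L = 60.688 mg
HEPES: 44.7 mmol/L × 238.3 g/mol × 1.33 L ÷ 1000 = 14.167 g
sodium molybdate dihydrate: 19.9 mg/L × 1.33 L = 26.467 mg
calcium chloride dihydrate: 3.06 mmol/L × 147 g/mol × 1.33 L ÷ 1000 = 0.598 g

manganese sulfate monohydrate 60.688 mg; HEPES 14.167 g; sodium molybdate dihydrate 26.467 mg; calcium chloride dihydrate 0.598 g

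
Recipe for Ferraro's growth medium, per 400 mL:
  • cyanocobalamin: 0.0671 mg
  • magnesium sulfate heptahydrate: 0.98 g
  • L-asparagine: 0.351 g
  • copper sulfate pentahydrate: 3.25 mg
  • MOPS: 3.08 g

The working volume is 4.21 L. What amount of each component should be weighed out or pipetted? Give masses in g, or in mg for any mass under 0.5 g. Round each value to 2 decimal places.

cyanocobalamin 0.71 mg; magnesium sulfate heptahydrate 10.31 g; L-asparagine 3.69 g; copper sulfate pentahydrate 34.21 mg; MOPS 32.42 g

Scale factor = 4210 mL / 400 mL = 10.525.
cyanocobalamin: 0.0671 mg × (4210 mL / 400 mL) = 0.71 mg
magnesium sulfate heptahydrate: 0.98 g × (4210 mL / 400 mL) = 10.31 g
L-asparagine: 0.351 g × (4210 mL / 400 mL) = 3.69 g
copper sulfate pentahydrate: 3.25 mg × (4210 mL / 400 mL) = 34.21 mg
MOPS: 3.08 g × (4210 mL / 400 mL) = 32.42 g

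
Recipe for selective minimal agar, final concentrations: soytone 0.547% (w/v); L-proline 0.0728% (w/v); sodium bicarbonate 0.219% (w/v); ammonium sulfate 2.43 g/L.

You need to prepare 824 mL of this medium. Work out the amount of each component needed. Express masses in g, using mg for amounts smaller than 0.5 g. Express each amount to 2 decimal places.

Working volume: 824 mL = 0.824 L.
soytone: 0.547 g per 100 mL × 824 mL ÷ 100 = 4.51 g
L-proline: 0.0728 g per 100 mL × 824 mL ÷ 100 = 0.60 g
sodium bicarbonate: 0.219 g per 100 mL × 824 mL ÷ 100 = 1.80 g
ammonium sulfate: 2.43 g/L × 0.824 L = 2.00 g

soytone 4.51 g; L-proline 0.60 g; sodium bicarbonate 1.80 g; ammonium sulfate 2.00 g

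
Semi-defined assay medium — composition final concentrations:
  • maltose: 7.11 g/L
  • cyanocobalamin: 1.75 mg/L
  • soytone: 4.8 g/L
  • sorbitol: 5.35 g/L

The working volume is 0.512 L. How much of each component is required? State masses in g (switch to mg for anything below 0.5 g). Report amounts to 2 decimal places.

maltose 3.64 g; cyanocobalamin 0.90 mg; soytone 2.46 g; sorbitol 2.74 g

Scale factor relative to 1 L: 0.512.
maltose: 7.11 g/L × 0.512 L = 3.64 g
cyanocobalamin: 1.75 mg/L × 0.512 L = 0.90 mg
soytone: 4.8 g/L × 0.512 L = 2.46 g
sorbitol: 5.35 g/L × 0.512 L = 2.74 g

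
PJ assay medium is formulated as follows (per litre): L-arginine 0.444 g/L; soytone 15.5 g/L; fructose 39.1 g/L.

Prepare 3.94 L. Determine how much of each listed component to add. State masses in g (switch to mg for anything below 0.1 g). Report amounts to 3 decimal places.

L-arginine 1.749 g; soytone 61.070 g; fructose 154.054 g

Working volume: 3.94 L.
L-arginine: 0.444 g/L × 3.94 L = 1.749 g
soytone: 15.5 g/L × 3.94 L = 61.070 g
fructose: 39.1 g/L × 3.94 L = 154.054 g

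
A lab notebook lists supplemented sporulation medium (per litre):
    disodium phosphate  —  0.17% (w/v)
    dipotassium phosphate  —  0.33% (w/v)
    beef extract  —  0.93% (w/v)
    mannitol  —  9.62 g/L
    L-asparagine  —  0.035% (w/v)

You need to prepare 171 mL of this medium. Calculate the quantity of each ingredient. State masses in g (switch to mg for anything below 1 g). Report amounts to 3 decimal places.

disodium phosphate 290.700 mg; dipotassium phosphate 564.300 mg; beef extract 1.590 g; mannitol 1.645 g; L-asparagine 59.850 mg

Target volume = 171 mL = 0.171 L.
disodium phosphate: 0.17 g per 100 mL × 171 mL ÷ 100 = 0.2907 g = 290.700 mg
dipotassium phosphate: 0.33 g per 100 mL × 171 mL ÷ 100 = 0.5643 g = 564.300 mg
beef extract: 0.93 g per 100 mL × 171 mL ÷ 100 = 1.590 g
mannitol: 9.62 g/L × 0.171 L = 1.645 g
L-asparagine: 0.035 g per 100 mL × 171 mL ÷ 100 = 0.05985 g = 59.850 mg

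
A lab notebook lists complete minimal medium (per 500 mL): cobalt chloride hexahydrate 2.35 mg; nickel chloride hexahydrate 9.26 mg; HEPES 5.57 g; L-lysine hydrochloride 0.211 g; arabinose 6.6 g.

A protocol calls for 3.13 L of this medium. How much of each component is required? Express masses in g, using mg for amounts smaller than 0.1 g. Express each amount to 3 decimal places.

cobalt chloride hexahydrate 14.711 mg; nickel chloride hexahydrate 57.968 mg; HEPES 34.868 g; L-lysine hydrochloride 1.321 g; arabinose 41.316 g

Ratio of target to recipe volume: 3130 / 500 = 6.26.
cobalt chloride hexahydrate: 2.35 mg × (3130 mL / 500 mL) = 14.711 mg
nickel chloride hexahydrate: 9.26 mg × (3130 mL / 500 mL) = 57.968 mg
HEPES: 5.57 g × (3130 mL / 500 mL) = 34.868 g
L-lysine hydrochloride: 0.211 g × (3130 mL / 500 mL) = 1.321 g
arabinose: 6.6 g × (3130 mL / 500 mL) = 41.316 g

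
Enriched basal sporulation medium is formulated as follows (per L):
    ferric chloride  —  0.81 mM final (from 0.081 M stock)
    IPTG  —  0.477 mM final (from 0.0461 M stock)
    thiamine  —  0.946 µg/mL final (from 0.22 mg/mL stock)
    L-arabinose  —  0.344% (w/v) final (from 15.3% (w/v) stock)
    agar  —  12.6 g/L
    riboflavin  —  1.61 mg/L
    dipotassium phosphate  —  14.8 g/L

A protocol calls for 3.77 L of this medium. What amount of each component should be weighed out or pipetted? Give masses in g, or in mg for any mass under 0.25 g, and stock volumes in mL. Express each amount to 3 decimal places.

ferric chloride 37.700 mL; IPTG 39.008 mL; thiamine 16.211 mL; L-arabinose 84.763 mL; agar 47.502 g; riboflavin 6.070 mg; dipotassium phosphate 55.796 g

Working volume: 3.77 L.
ferric chloride: V = C2·V2/C1 = 0.81 mM × 3770 mL ÷ 81 mM = 37.700 mL
IPTG: V = C2·V2/C1 = 0.477 mM × 3770 mL ÷ 46.1 mM = 39.008 mL
thiamine: V = C2·V2/C1 = 0.946 µg/mL × 3770 mL ÷ 220 µg/mL = 16.211 mL
L-arabinose: dilute stock: 0.344% ÷ 15.3% × 3770 mL = 84.763 mL
agar: 12.6 g/L × 3.77 L = 47.502 g
riboflavin: 1.61 mg/L × 3.77 L = 6.070 mg
dipotassium phosphate: 14.8 g/L × 3.77 L = 55.796 g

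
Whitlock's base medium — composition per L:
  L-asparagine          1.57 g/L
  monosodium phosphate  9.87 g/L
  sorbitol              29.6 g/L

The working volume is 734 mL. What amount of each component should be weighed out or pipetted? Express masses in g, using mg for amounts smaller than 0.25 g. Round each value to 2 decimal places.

Scale factor relative to 1 L: 0.734.
L-asparagine: 1.57 g/L × 0.734 L = 1.15 g
monosodium phosphate: 9.87 g/L × 0.734 L = 7.24 g
sorbitol: 29.6 g/L × 0.734 L = 21.73 g

L-asparagine 1.15 g; monosodium phosphate 7.24 g; sorbitol 21.73 g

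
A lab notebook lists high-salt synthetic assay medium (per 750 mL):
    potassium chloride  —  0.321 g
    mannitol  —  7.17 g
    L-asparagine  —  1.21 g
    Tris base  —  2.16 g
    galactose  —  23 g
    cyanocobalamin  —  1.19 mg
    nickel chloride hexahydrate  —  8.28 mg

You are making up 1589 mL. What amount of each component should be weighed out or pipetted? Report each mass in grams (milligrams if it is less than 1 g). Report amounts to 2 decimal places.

potassium chloride 680.09 mg; mannitol 15.19 g; L-asparagine 2.56 g; Tris base 4.58 g; galactose 48.73 g; cyanocobalamin 2.52 mg; nickel chloride hexahydrate 17.54 mg

Scale factor = 1589 mL / 750 mL = 2.11867.
potassium chloride: 0.321 g × (1589 mL / 750 mL) = 0.680092 g = 680.09 mg
mannitol: 7.17 g × (1589 mL / 750 mL) = 15.19 g
L-asparagine: 1.21 g × (1589 mL / 750 mL) = 2.56 g
Tris base: 2.16 g × (1589 mL / 750 mL) = 4.58 g
galactose: 23 g × (1589 mL / 750 mL) = 48.73 g
cyanocobalamin: 1.19 mg × (1589 mL / 750 mL) = 2.52 mg
nickel chloride hexahydrate: 8.28 mg × (1589 mL / 750 mL) = 17.54 mg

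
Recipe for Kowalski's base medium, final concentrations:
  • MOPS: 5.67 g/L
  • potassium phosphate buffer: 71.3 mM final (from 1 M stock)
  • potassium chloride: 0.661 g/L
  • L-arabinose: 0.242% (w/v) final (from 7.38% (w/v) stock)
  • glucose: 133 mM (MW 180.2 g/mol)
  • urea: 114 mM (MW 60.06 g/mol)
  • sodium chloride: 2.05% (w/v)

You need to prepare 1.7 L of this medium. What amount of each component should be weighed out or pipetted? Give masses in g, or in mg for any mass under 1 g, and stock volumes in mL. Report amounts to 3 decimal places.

Scale factor relative to 1 L: 1.7.
MOPS: 5.67 g/L × 1.7 L = 9.639 g
potassium phosphate buffer: C1V1 = C2V2 → 71.3 mM × 1700 mL ÷ 1000 mM = 121.210 mL
potassium chloride: 0.661 g/L × 1.7 L = 1.124 g
L-arabinose: C1V1 = C2V2 → 0.242% ÷ 7.38% × 1700 mL = 55.745 mL
glucose: 133 mmol/L × 180.2 g/mol × 1.7 L ÷ 1000 = 40.743 g
urea: 114 mmol/L × 60.06 g/mol × 1.7 L ÷ 1000 = 11.640 g
sodium chloride: 2.05% w/v = 20.5 g/L → 20.5 × 1.7 L = 34.850 g

MOPS 9.639 g; potassium phosphate buffer 121.210 mL; potassium chloride 1.124 g; L-arabinose 55.745 mL; glucose 40.743 g; urea 11.640 g; sodium chloride 34.850 g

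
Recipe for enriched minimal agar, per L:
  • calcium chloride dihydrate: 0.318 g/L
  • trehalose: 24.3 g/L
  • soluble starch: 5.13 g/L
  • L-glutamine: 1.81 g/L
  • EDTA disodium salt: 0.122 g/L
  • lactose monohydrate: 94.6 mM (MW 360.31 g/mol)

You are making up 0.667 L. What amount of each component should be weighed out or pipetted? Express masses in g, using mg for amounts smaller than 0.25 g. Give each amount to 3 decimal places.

calcium chloride dihydrate 212.106 mg; trehalose 16.208 g; soluble starch 3.422 g; L-glutamine 1.207 g; EDTA disodium salt 81.374 mg; lactose monohydrate 22.735 g

Scale factor relative to 1 L: 0.667.
calcium chloride dihydrate: 0.318 g/L × 0.667 L = 0.212106 g = 212.106 mg
trehalose: 24.3 g/L × 0.667 L = 16.208 g
soluble starch: 5.13 g/L × 0.667 L = 3.422 g
L-glutamine: 1.81 g/L × 0.667 L = 1.207 g
EDTA disodium salt: 0.122 g/L × 0.667 L = 0.081374 g = 81.374 mg
lactose monohydrate: 94.6 mmol/L × 360.31 g/mol × 0.667 L ÷ 1000 = 22.735 g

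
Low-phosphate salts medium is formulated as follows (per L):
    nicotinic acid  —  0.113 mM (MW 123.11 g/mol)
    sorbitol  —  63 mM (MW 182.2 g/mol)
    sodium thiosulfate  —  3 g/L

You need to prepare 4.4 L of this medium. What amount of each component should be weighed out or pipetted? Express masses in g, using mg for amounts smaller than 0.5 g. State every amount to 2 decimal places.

nicotinic acid 61.21 mg; sorbitol 50.51 g; sodium thiosulfate 13.20 g

Working volume: 4.4 L.
nicotinic acid: 0.113 mmol/L × 123.11 mg/mmol × 4.4 L = 61.21 mg
sorbitol: 63 mmol/L × 182.2 g/mol × 4.4 L ÷ 1000 = 50.51 g
sodium thiosulfate: 3 g/L × 4.4 L = 13.20 g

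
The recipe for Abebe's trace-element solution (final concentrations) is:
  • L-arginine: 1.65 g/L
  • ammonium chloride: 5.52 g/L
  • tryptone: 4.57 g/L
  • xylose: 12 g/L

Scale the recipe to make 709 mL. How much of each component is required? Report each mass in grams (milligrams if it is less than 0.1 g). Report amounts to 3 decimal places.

L-arginine 1.170 g; ammonium chloride 3.914 g; tryptone 3.240 g; xylose 8.508 g

Scale factor relative to 1 L: 0.709.
L-arginine: 1.65 g/L × 0.709 L = 1.170 g
ammonium chloride: 5.52 g/L × 0.709 L = 3.914 g
tryptone: 4.57 g/L × 0.709 L = 3.240 g
xylose: 12 g/L × 0.709 L = 8.508 g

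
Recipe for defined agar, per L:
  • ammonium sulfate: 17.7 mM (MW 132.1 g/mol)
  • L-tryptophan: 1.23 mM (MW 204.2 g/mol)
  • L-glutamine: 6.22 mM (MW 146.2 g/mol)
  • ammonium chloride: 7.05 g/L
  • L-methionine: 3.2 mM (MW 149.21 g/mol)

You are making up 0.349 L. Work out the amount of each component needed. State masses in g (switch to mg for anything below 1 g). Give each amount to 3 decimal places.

ammonium sulfate 816.021 mg; L-tryptophan 87.657 mg; L-glutamine 317.368 mg; ammonium chloride 2.460 g; L-methionine 166.638 mg

Working volume: 0.349 L.
ammonium sulfate: 17.7 mmol/L × 132.1 mg/mmol × 0.349 L = 816.021 mg
L-tryptophan: 1.23 mmol/L × 204.2 mg/mmol × 0.349 L = 87.657 mg
L-glutamine: 6.22 mmol/L × 146.2 mg/mmol × 0.349 L = 317.368 mg
ammonium chloride: 7.05 g/L × 0.349 L = 2.460 g
L-methionine: 3.2 mmol/L × 149.21 mg/mmol × 0.349 L = 166.638 mg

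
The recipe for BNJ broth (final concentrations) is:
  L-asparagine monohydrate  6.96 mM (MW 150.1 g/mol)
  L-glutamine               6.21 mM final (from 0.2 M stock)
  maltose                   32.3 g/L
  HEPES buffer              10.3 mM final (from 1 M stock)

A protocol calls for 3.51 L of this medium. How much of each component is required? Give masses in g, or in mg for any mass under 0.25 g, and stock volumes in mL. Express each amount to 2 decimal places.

L-asparagine monohydrate 3.67 g; L-glutamine 108.99 mL; maltose 113.37 g; HEPES buffer 36.15 mL

Scale factor relative to 1 L: 3.51.
L-asparagine monohydrate: 6.96 mmol/L × 150.1 g/mol × 3.51 L ÷ 1000 = 3.67 g
L-glutamine: dilute stock: 6.21 mM × 3510 mL ÷ 200 mM = 108.99 mL
maltose: 32.3 g/L × 3.51 L = 113.37 g
HEPES buffer: C1V1 = C2V2 → 10.3 mM × 3510 mL ÷ 1000 mM = 36.15 mL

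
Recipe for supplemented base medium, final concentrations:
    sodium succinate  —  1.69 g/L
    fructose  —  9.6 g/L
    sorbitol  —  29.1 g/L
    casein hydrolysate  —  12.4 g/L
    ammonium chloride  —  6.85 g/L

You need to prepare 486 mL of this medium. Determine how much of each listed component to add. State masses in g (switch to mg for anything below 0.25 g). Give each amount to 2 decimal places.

sodium succinate 0.82 g; fructose 4.67 g; sorbitol 14.14 g; casein hydrolysate 6.03 g; ammonium chloride 3.33 g

Target volume = 486 mL = 0.486 L.
sodium succinate: 1.69 g/L × 0.486 L = 0.82 g
fructose: 9.6 g/L × 0.486 L = 4.67 g
sorbitol: 29.1 g/L × 0.486 L = 14.14 g
casein hydrolysate: 12.4 g/L × 0.486 L = 6.03 g
ammonium chloride: 6.85 g/L × 0.486 L = 3.33 g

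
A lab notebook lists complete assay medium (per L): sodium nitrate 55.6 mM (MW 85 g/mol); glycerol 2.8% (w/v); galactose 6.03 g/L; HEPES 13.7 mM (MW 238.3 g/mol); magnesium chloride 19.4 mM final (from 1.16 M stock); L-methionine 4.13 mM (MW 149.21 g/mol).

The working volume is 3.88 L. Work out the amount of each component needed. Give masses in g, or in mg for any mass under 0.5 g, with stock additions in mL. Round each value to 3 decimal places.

Scale factor relative to 1 L: 3.88.
sodium nitrate: 55.6 mmol/L × 85 g/mol × 3.88 L ÷ 1000 = 18.337 g
glycerol: 2.8% w/v = 28 g/L → 28 × 3.88 L = 108.640 g
galactose: 6.03 g/L × 3.88 L = 23.396 g
HEPES: 13.7 mmol/L × 238.3 g/mol × 3.88 L ÷ 1000 = 12.667 g
magnesium chloride: dilute stock: 19.4 mM × 3880 mL ÷ 1160 mM = 64.890 mL
L-methionine: 4.13 mmol/L × 149.21 g/mol × 3.88 L ÷ 1000 = 2.391 g

sodium nitrate 18.337 g; glycerol 108.640 g; galactose 23.396 g; HEPES 12.667 g; magnesium chloride 64.890 mL; L-methionine 2.391 g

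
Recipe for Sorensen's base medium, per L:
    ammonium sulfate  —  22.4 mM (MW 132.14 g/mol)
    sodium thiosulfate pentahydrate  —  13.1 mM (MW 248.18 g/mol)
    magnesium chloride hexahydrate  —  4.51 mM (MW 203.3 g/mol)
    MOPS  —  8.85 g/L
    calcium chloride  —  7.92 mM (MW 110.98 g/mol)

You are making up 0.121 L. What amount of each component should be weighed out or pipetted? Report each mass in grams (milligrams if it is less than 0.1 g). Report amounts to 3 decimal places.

ammonium sulfate 0.358 g; sodium thiosulfate pentahydrate 0.393 g; magnesium chloride hexahydrate 0.111 g; MOPS 1.071 g; calcium chloride 0.106 g

Working volume: 0.121 L.
ammonium sulfate: 22.4 mmol/L × 132.14 g/mol × 0.121 L ÷ 1000 = 0.358 g
sodium thiosulfate pentahydrate: 13.1 mmol/L × 248.18 g/mol × 0.121 L ÷ 1000 = 0.393 g
magnesium chloride hexahydrate: 4.51 mmol/L × 203.3 g/mol × 0.121 L ÷ 1000 = 0.111 g
MOPS: 8.85 g/L × 0.121 L = 1.071 g
calcium chloride: 7.92 mmol/L × 110.98 g/mol × 0.121 L ÷ 1000 = 0.106 g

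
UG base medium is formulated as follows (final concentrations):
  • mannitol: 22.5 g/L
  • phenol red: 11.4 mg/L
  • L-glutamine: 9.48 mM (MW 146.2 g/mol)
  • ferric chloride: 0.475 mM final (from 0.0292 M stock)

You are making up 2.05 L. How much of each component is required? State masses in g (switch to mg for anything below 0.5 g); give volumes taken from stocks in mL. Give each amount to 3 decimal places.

Working volume: 2.05 L.
mannitol: 22.5 g/L × 2.05 L = 46.125 g
phenol red: 11.4 mg/L × 2.05 L = 23.370 mg
L-glutamine: 9.48 mmol/L × 146.2 g/mol × 2.05 L ÷ 1000 = 2.841 g
ferric chloride: V = C2·V2/C1 = 0.475 mM × 2050 mL ÷ 29.2 mM = 33.348 mL

mannitol 46.125 g; phenol red 23.370 mg; L-glutamine 2.841 g; ferric chloride 33.348 mL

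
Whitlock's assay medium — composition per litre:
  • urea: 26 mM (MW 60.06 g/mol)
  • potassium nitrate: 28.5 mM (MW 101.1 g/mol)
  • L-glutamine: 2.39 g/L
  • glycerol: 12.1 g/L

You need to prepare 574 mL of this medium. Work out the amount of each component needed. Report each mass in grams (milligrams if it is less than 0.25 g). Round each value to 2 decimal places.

urea 0.90 g; potassium nitrate 1.65 g; L-glutamine 1.37 g; glycerol 6.95 g

Scale factor relative to 1 L: 0.574.
urea: 26 mmol/L × 60.06 g/mol × 0.574 L ÷ 1000 = 0.90 g
potassium nitrate: 28.5 mmol/L × 101.1 g/mol × 0.574 L ÷ 1000 = 1.65 g
L-glutamine: 2.39 g/L × 0.574 L = 1.37 g
glycerol: 12.1 g/L × 0.574 L = 6.95 g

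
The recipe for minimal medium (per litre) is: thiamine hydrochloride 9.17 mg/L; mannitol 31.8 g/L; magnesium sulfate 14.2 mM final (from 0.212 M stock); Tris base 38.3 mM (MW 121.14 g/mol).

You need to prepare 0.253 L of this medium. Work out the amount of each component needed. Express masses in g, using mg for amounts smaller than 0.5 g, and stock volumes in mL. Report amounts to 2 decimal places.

thiamine hydrochloride 2.32 mg; mannitol 8.05 g; magnesium sulfate 16.95 mL; Tris base 1.17 g

Working volume: 0.253 L.
thiamine hydrochloride: 9.17 mg/L × 0.253 L = 2.32 mg
mannitol: 31.8 g/L × 0.253 L = 8.05 g
magnesium sulfate: dilute stock: 14.2 mM × 253 mL ÷ 212 mM = 16.95 mL
Tris base: 38.3 mmol/L × 121.14 g/mol × 0.253 L ÷ 1000 = 1.17 g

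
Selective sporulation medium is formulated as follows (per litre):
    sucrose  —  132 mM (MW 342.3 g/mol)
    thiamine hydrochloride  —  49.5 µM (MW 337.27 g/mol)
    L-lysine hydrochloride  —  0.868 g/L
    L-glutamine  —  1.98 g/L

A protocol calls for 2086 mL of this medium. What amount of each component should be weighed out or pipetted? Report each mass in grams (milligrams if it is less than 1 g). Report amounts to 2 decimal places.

Working volume: 2086 mL = 2.086 L.
sucrose: 132 mmol/L × 342.3 g/mol × 2.086 L ÷ 1000 = 94.25 g
thiamine hydrochloride: 49.5 µmol/L × 337.27 g/mol × 2.086 L ÷ 1000 = 34.83 mg
L-lysine hydrochloride: 0.868 g/L × 2.086 L = 1.81 g
L-glutamine: 1.98 g/L × 2.086 L = 4.13 g

sucrose 94.25 g; thiamine hydrochloride 34.83 mg; L-lysine hydrochloride 1.81 g; L-glutamine 4.13 g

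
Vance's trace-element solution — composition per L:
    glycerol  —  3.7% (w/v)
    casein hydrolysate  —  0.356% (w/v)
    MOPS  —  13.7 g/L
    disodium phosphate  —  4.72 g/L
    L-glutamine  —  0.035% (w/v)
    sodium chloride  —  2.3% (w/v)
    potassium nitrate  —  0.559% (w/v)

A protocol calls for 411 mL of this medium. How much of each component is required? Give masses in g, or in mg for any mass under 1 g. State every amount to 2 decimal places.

Target volume = 411 mL = 0.411 L.
glycerol: 3.7% w/v = 37 g/L → 37 × 0.411 L = 15.21 g
casein hydrolysate: 0.356 g per 100 mL × 411 mL ÷ 100 = 1.46 g
MOPS: 13.7 g/L × 0.411 L = 5.63 g
disodium phosphate: 4.72 g/L × 0.411 L = 1.94 g
L-glutamine: 0.035% w/v = 0.35 g/L → 0.35 × 0.411 L = 0.14385 g = 143.85 mg
sodium chloride: 2.3 g per 100 mL × 411 mL ÷ 100 = 9.45 g
potassium nitrate: 0.559 g per 100 mL × 411 mL ÷ 100 = 2.30 g

glycerol 15.21 g; casein hydrolysate 1.46 g; MOPS 5.63 g; disodium phosphate 1.94 g; L-glutamine 143.85 mg; sodium chloride 9.45 g; potassium nitrate 2.30 g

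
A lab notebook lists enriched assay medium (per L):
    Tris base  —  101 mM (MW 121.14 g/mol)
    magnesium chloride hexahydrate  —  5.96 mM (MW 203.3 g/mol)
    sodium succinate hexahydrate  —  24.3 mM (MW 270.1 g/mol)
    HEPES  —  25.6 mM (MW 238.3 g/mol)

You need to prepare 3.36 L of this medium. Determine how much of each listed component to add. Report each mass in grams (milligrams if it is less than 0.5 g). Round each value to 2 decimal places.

Working volume: 3.36 L.
Tris base: 101 mmol/L × 121.14 g/mol × 3.36 L ÷ 1000 = 41.11 g
magnesium chloride hexahydrate: 5.96 mmol/L × 203.3 g/mol × 3.36 L ÷ 1000 = 4.07 g
sodium succinate hexahydrate: 24.3 mmol/L × 270.1 g/mol × 3.36 L ÷ 1000 = 22.05 g
HEPES: 25.6 mmol/L × 238.3 g/mol × 3.36 L ÷ 1000 = 20.50 g

Tris base 41.11 g; magnesium chloride hexahydrate 4.07 g; sodium succinate hexahydrate 22.05 g; HEPES 20.50 g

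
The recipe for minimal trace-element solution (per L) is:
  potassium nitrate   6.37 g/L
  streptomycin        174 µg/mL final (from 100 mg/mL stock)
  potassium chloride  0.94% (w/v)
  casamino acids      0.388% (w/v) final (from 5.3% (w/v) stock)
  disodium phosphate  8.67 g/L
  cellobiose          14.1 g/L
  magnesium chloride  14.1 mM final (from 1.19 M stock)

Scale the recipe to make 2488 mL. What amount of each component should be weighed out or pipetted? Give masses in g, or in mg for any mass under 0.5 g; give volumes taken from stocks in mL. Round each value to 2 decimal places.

potassium nitrate 15.85 g; streptomycin 4.33 mL; potassium chloride 23.39 g; casamino acids 182.14 mL; disodium phosphate 21.57 g; cellobiose 35.08 g; magnesium chloride 29.48 mL

Scale factor relative to 1 L: 2.488.
potassium nitrate: 6.37 g/L × 2.488 L = 15.85 g
streptomycin: C1V1 = C2V2 → 174 µg/mL × 2488 mL ÷ 100000 µg/mL = 4.33 mL
potassium chloride: 0.94% w/v = 9.4 g/L → 9.4 × 2.488 L = 23.39 g
casamino acids: C1V1 = C2V2 → 0.388% ÷ 5.3% × 2488 mL = 182.14 mL
disodium phosphate: 8.67 g/L × 2.488 L = 21.57 g
cellobiose: 14.1 g/L × 2.488 L = 35.08 g
magnesium chloride: C1V1 = C2V2 → 14.1 mM × 2488 mL ÷ 1190 mM = 29.48 mL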